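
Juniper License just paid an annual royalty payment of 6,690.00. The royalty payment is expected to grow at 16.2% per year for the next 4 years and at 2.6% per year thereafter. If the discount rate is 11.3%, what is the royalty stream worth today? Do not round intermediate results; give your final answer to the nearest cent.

D_1 = 7773.78000
D_2 = 9033.13236
D_3 = 10496.49980
D_4 = 12196.93277
Terminal value at year 4: TV = D_4×(1+g_2)/(r−g_2) = 12514.05302/0.087 = 143839.68991
P_0 = D_1/(1+r)^1 + D_2/(1+r)^2 + D_3/(1+r)^3 + D_4/(1+r)^4 + TV/(1+r)^4
    = 6984.52830 + 7292.02326 + 7613.05573 + 7948.22170 + 93734.20079 = 123572.02979

123572.03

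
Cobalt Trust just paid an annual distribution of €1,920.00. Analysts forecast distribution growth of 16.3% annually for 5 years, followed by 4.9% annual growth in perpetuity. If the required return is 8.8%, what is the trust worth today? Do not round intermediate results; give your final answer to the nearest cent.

€83849.40

D_1 = 2232.96000
D_2 = 2596.93248
D_3 = 3020.23247
D_4 = 3512.53037
D_5 = 4085.07282
Terminal value at year 5: TV = D_5×(1+g_2)/(r−g_2) = 4285.24139/0.039 = 109877.98424
P_0 = D_1/(1+r)^1 + D_2/(1+r)^2 + D_3/(1+r)^3 + D_4/(1+r)^4 + D_5/(1+r)^5 + TV/(1+r)^5
    = 2052.35294 + 2193.82948 + 2345.05853 + 2506.71238 + 2679.50965 + 72071.93906 = 83849.40204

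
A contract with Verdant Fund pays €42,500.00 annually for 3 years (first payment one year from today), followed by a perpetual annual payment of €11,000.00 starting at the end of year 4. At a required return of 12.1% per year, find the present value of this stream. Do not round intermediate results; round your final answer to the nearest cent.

€166436.96

PV of 3-year annuity: €42,500.00 × [1 − (1+0.121)^−3] / 0.121 = 101902.67392
Perpetuity value at year 3: €11,000.00 / 0.121 = 90909.09091
PV of perpetuity: 90909.09091 / (1+0.121)^3 = 64534.28119
Total PV = 101902.67392 + 64534.28119 = 166436.95511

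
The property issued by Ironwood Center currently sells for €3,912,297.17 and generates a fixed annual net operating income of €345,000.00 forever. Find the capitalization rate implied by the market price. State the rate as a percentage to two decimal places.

P = C/r ⇒ r = C/P = €345,000.00/€3,912,297.17 = 0.088183

8.82%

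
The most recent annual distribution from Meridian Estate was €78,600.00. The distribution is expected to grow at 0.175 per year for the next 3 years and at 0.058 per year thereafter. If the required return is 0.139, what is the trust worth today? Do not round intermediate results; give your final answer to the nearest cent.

€1378130.50

D_1 = 92355.00000
D_2 = 108517.12500
D_3 = 127507.62187
Terminal value at year 3: TV = D_3×(1+g_2)/(r−g_2) = 134903.06394/0.081 = 1665469.92523
P_0 = D_1/(1+r)^1 + D_2/(1+r)^2 + D_3/(1+r)^3 + TV/(1+r)^3
    = 81084.28446 + 83647.08889 + 86290.89503 + 1127108.23386 = 1378130.50224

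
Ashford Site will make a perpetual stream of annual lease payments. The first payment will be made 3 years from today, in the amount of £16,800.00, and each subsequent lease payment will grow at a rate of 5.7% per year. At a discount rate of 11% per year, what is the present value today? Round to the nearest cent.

£257269.00

Value at end of year 2: C₁ / (r − g) = £16,800.00 / (0.11 − 0.057) = £316,981.1321
Discount to today: PV = £316,981.1321 / (1 + 0.11)^2 = £316,981.1321 / 1.232100 = £257,269.00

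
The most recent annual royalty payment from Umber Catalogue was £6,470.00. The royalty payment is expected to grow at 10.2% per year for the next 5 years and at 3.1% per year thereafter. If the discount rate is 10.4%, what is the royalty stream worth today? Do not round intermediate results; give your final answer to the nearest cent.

£122727.58

D_1 = 7129.94000
D_2 = 7857.19388
D_3 = 8658.62766
D_4 = 9541.80768
D_5 = 10515.07206
Terminal value at year 5: TV = D_5×(1+g_2)/(r−g_2) = 10841.03929/0.073 = 148507.38758
P_0 = D_1/(1+r)^1 + D_2/(1+r)^2 + D_3/(1+r)^3 + D_4/(1+r)^4 + D_5/(1+r)^5 + TV/(1+r)^5
    = 6458.27899 + 6446.57920 + 6434.90062 + 6423.24319 + 6411.60688 + 90552.96841 = 122727.57729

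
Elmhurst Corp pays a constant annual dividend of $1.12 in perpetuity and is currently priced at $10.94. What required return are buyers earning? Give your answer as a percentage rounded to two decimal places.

10.24%

P = C/r ⇒ r = C/P = $1.12/$10.94 = 0.102377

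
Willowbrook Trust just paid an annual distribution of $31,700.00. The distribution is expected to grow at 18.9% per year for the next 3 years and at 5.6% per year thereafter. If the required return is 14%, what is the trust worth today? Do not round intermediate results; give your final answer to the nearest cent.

$555654.10

D_1 = 37691.30000
D_2 = 44814.95570
D_3 = 53284.98233
Terminal value at year 3: TV = D_3×(1+g_2)/(r−g_2) = 56268.94134/0.084 = 669868.34926
P_0 = D_1/(1+r)^1 + D_2/(1+r)^2 + D_3/(1+r)^3 + TV/(1+r)^3
    = 33062.54386 + 34483.65320 + 35965.84531 + 452142.05535 = 555654.09773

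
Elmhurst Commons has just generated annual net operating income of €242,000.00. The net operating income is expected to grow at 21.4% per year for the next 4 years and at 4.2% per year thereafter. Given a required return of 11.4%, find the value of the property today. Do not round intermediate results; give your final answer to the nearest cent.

€6145144.61

D_1 = 293788.00000
D_2 = 356658.63200
D_3 = 432983.57925
D_4 = 525642.06521
Terminal value at year 4: TV = D_4×(1+g_2)/(r−g_2) = 547719.03195/0.072 = 7607208.77702
P_0 = D_1/(1+r)^1 + D_2/(1+r)^2 + D_3/(1+r)^3 + D_4/(1+r)^4 + TV/(1+r)^4
    = 263723.51885 + 287397.08428 + 313195.74534 + 341310.26467 + 4939517.99709 = 6145144.61024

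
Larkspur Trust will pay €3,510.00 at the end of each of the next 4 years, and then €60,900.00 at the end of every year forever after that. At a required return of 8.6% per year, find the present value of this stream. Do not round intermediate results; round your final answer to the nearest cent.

PV of 4-year annuity: €3,510.00 × [1 − (1+0.086)^−4] / 0.086 = 11471.97704
Perpetuity value at year 4: €60,900.00 / 0.086 = 708139.53488
PV of perpetuity: 708139.53488 / (1+0.086)^4 = 509095.83074
Total PV = 11471.97704 + 509095.83074 = 520567.80777

€520567.81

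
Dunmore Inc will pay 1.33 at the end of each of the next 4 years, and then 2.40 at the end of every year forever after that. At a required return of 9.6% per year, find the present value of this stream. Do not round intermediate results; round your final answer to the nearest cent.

PV of 4-year annuity: 1.33 × [1 − (1+0.096)^−4] / 0.096 = 4.25269
Perpetuity value at year 4: 2.40 / 0.096 = 25.00000
PV of perpetuity: 25.00000 / (1+0.096)^4 = 17.32598
Total PV = 4.25269 + 17.32598 = 21.57867

21.58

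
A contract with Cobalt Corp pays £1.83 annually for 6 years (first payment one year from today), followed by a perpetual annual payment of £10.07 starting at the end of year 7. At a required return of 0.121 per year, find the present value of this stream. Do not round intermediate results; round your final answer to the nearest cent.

£49.44

PV of 6-year annuity: £1.83 × [1 − (1+0.121)^−6] / 0.121 = 7.50261
Perpetuity value at year 6: £10.07 / 0.121 = 83.22314
PV of perpetuity: 83.22314 / (1+0.121)^6 = 41.93826
Total PV = 7.50261 + 41.93826 = 49.44088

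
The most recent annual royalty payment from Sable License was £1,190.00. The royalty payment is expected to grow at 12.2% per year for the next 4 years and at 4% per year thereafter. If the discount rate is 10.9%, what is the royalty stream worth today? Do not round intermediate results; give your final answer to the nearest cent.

£23693.29

D_1 = 1335.18000
D_2 = 1498.07196
D_3 = 1680.83674
D_4 = 1885.89882
Terminal value at year 4: TV = D_4×(1+g_2)/(r−g_2) = 1961.33477/0.069 = 28425.14165
P_0 = D_1/(1+r)^1 + D_2/(1+r)^2 + D_3/(1+r)^3 + D_4/(1+r)^4 + TV/(1+r)^4
    = 1203.94950 + 1218.06253 + 1232.34099 + 1246.78683 + 18792.14925 = 23693.28910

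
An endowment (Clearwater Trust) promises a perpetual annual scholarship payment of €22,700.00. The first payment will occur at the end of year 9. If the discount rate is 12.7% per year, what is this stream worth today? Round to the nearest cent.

Value at end of year 8: C / r = €22,700.00 / 0.127 = €178,740.1575
Discount to today: PV = €178,740.1575 / (1 + 0.127)^8 = €178,740.1575 / 2.602504 = €68,680.08

€68680.08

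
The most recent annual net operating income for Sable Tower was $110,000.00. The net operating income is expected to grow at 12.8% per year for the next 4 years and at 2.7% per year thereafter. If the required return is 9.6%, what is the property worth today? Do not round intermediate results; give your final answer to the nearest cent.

$2310064.31

D_1 = 124080.00000
D_2 = 139962.24000
D_3 = 157877.40672
D_4 = 178085.71478
Terminal value at year 4: TV = D_4×(1+g_2)/(r−g_2) = 182894.02908/0.069 = 2650638.10260
P_0 = D_1/(1+r)^1 + D_2/(1+r)^2 + D_3/(1+r)^3 + D_4/(1+r)^4 + TV/(1+r)^4
    = 113211.67883 + 116517.12931 + 119919.08929 + 123420.37657 + 1836996.03963 = 2310064.31363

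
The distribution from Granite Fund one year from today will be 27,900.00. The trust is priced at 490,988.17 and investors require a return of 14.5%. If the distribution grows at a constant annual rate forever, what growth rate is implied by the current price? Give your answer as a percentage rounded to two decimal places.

8.82%

P = D₁/(r−g) ⇒ g = r − D₁/P = 0.145 − 27,900.00/490,988.17 = 0.088176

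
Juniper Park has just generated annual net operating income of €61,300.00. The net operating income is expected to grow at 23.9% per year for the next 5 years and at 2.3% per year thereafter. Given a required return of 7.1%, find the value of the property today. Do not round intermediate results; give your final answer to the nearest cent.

€3191778.14

D_1 = 75950.70000
D_2 = 94102.91730
D_3 = 116593.51453
D_4 = 144459.36451
D_5 = 178985.15263
Terminal value at year 5: TV = D_5×(1+g_2)/(r−g_2) = 183101.81114/0.048 = 3814621.06534
P_0 = D_1/(1+r)^1 + D_2/(1+r)^2 + D_3/(1+r)^3 + D_4/(1+r)^4 + D_5/(1+r)^5 + TV/(1+r)^5
    = 70915.68627 + 82039.71549 + 94908.69047 + 109796.32819 + 127019.28164 + 2707098.43989 = 3191778.14197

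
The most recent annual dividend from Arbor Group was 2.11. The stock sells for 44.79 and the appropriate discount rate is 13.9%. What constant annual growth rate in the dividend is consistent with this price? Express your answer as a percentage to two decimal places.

8.78%

P = D₀(1+g)/(r−g) ⇒ P(r−g) = D₀(1+g) ⇒ g(P+D₀) = P·r − D₀
g = (P·r − D₀)/(P + D₀) = (44.79×0.139 − 2.11) / (44.79 + 2.11) = 0.087757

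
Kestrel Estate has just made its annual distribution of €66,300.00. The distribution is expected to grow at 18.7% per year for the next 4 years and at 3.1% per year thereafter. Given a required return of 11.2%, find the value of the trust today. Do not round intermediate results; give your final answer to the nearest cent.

€1408683.40

D_1 = 78698.10000
D_2 = 93414.64470
D_3 = 110883.18326
D_4 = 131618.33853
Terminal value at year 4: TV = D_4×(1+g_2)/(r−g_2) = 135698.50702/0.081 = 1675290.21016
P_0 = D_1/(1+r)^1 + D_2/(1+r)^2 + D_3/(1+r)^3 + D_4/(1+r)^4 + TV/(1+r)^4
    = 70771.67266 + 75544.94195 + 80640.14937 + 86079.00836 + 1095647.62495 = 1408683.39729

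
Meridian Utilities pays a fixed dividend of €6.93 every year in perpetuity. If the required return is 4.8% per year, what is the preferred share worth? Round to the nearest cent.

€144.38

Level perpetuity: PV = C / r = €6.93 / 0.048 = €144.38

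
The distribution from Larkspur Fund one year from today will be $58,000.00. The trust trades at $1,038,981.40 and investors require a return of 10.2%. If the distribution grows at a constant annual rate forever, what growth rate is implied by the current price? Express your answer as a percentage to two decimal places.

P = D₁/(r−g) ⇒ g = r − D₁/P = 0.102 − $58,000.00/$1,038,981.40 = 0.046176

4.62%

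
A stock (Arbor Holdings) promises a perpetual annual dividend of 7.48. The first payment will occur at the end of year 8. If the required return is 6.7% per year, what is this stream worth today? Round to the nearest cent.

70.90

Value at end of year 7: C / r = 7.48 / 0.067 = 111.6418
Discount to today: PV = 111.6418 / (1 + 0.067)^7 = 111.6418 / 1.574530 = 70.90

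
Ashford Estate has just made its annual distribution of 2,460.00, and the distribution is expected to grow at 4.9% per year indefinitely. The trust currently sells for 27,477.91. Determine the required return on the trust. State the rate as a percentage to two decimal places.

14.29%

D₁ = 2,460.00 × 1.049 = 2,580.5400
P = D₁/(r − g) ⇒ r = D₁/P + g = 2,580.5400/27,477.91 + 0.049 = 0.093913 + 0.049 = 0.142913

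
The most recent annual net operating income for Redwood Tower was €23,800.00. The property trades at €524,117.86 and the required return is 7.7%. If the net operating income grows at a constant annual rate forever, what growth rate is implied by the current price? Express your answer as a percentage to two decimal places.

3.02%

P = D₀(1+g)/(r−g) ⇒ P(r−g) = D₀(1+g) ⇒ g(P+D₀) = P·r − D₀
g = (P·r − D₀)/(P + D₀) = (€524,117.86×0.077 − €23,800.00) / (€524,117.86 + €23,800.00) = 0.030218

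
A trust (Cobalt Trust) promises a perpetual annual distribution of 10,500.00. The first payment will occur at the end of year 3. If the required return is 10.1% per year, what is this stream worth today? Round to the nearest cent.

Value at end of year 2: C / r = 10,500.00 / 0.101 = 103,960.3960
Discount to today: PV = 103,960.3960 / (1 + 0.101)^2 = 103,960.3960 / 1.212201 = 85,761.68

85761.68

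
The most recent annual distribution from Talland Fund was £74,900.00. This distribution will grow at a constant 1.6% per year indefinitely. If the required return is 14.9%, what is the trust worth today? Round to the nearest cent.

D₁ = D₀ × (1 + g) = £74,900.00 × 1.016 = £76,098.4000
Growing perpetuity: P = D₁ / (r − g) = £76,098.4000 / (0.149 − 0.016) = £572,168.42

£572168.42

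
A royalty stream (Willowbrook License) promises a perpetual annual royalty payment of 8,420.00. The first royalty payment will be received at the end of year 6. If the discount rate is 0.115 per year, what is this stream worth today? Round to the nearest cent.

42485.42

Value at end of year 5: C / r = 8,420.00 / 0.115 = 73,217.3913
Discount to today: PV = 73,217.3913 / (1 + 0.115)^5 = 73,217.3913 / 1.723353 = 42,485.42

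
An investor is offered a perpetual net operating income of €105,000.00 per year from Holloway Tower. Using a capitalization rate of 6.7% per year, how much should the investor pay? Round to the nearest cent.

€1567164.18

Level perpetuity: PV = C / r = €105,000.00 / 0.067 = €1,567,164.18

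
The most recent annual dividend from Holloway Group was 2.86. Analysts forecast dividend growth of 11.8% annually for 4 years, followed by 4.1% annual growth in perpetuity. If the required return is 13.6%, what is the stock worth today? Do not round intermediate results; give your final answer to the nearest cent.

D_1 = 3.19748
D_2 = 3.57478
D_3 = 3.99661
D_4 = 4.46821
Terminal value at year 4: TV = D_4×(1+g_2)/(r−g_2) = 4.65140/0.095 = 48.96214
P_0 = D_1/(1+r)^1 + D_2/(1+r)^2 + D_3/(1+r)^3 + D_4/(1+r)^4 + TV/(1+r)^4
    = 2.81468 + 2.77008 + 2.72619 + 2.68300 + 29.39998 = 40.39394

40.39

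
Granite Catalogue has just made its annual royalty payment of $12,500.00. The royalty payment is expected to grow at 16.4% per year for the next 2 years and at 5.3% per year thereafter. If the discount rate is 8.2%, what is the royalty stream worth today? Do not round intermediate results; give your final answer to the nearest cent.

D_1 = 14550.00000
D_2 = 16936.20000
Terminal value at year 2: TV = D_2×(1+g_2)/(r−g_2) = 17833.81860/0.029 = 614959.26207
P_0 = D_1/(1+r)^1 + D_2/(1+r)^2 + TV/(1+r)^2
    = 13447.31978 + 14466.43274 + 525281.16112 = 553194.91363

$553194.91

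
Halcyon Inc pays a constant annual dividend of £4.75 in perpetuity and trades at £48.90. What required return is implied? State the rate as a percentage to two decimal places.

P = C/r ⇒ r = C/P = £4.75/£48.90 = 0.097137

9.71%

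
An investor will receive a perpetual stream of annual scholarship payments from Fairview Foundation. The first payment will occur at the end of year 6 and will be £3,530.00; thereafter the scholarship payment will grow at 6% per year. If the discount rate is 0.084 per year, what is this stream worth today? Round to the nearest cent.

£98269.12

Value at end of year 5: C₁ / (r − g) = £3,530.00 / (0.084 − 0.06) = £147,083.3333
Discount to today: PV = £147,083.3333 / (1 + 0.084)^5 = £147,083.3333 / 1.496740 = £98,269.12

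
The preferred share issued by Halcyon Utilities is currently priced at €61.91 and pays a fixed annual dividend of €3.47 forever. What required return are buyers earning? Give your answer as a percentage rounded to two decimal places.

P = C/r ⇒ r = C/P = €3.47/€61.91 = 0.056049

5.60%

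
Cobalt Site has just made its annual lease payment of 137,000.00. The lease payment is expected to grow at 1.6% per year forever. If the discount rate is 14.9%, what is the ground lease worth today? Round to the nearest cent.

D₁ = D₀ × (1 + g) = 137,000.00 × 1.016 = 139,192.0000
Growing perpetuity: P = D₁ / (r − g) = 139,192.0000 / (0.149 − 0.016) = 1,046,556.39

1046556.39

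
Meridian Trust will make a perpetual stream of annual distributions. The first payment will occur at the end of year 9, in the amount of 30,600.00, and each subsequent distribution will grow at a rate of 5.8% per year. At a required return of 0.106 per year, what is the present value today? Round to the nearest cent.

Value at end of year 8: C₁ / (r − g) = 30,600.00 / (0.106 − 0.058) = 637,500.0000
Discount to today: PV = 637,500.0000 / (1 + 0.106)^8 = 637,500.0000 / 2.238933 = 284,733.90

284733.90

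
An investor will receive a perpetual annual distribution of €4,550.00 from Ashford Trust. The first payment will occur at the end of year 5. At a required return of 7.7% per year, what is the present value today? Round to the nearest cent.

€43919.55

Value at end of year 4: C / r = €4,550.00 / 0.077 = €59,090.9091
Discount to today: PV = €59,090.9091 / (1 + 0.077)^4 = €59,090.9091 / 1.345435 = €43,919.55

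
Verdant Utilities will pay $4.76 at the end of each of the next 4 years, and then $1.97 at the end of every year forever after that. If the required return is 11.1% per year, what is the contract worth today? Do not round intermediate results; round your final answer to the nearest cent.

$26.39

PV of 4-year annuity: $4.76 × [1 − (1+0.111)^−4] / 0.111 = 14.73617
Perpetuity value at year 4: $1.97 / 0.111 = 17.74775
PV of perpetuity: 17.74775 / (1+0.111)^4 = 11.64896
Total PV = 14.73617 + 11.64896 = 26.38512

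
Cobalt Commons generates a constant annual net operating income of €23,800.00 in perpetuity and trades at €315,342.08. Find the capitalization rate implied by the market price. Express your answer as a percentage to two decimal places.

P = C/r ⇒ r = C/P = €23,800.00/€315,342.08 = 0.075474

7.55%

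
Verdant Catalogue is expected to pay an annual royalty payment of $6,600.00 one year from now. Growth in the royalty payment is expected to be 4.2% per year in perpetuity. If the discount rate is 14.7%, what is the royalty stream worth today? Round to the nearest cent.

Growing perpetuity: P = D₁ / (r − g) = $6,600.0000 / (0.147 − 0.042) = $62,857.14

$62857.14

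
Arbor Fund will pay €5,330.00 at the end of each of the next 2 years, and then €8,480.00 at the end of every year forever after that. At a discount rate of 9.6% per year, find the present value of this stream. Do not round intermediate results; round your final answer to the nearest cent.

€82836.90

PV of 2-year annuity: €5,330.00 × [1 − (1+0.096)^−2] / 0.096 = 9300.30902
Perpetuity value at year 2: €8,480.00 / 0.096 = 88333.33333
PV of perpetuity: 88333.33333 / (1+0.096)^2 = 73536.59403
Total PV = 9300.30902 + 73536.59403 = 82836.90305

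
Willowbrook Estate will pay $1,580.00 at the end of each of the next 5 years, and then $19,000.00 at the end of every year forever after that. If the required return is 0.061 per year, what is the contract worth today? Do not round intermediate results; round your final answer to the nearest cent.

$238295.22

PV of 5-year annuity: $1,580.00 × [1 − (1+0.061)^−5] / 0.061 = 6637.46800
Perpetuity value at year 5: $19,000.00 / 0.061 = 311475.40984
PV of perpetuity: 311475.40984 / (1+0.061)^5 = 231657.75669
Total PV = 6637.46800 + 231657.75669 = 238295.22469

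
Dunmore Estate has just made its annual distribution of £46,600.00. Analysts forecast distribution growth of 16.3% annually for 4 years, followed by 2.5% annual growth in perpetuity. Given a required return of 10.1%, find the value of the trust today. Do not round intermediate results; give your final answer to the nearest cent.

D_1 = 54195.80000
D_2 = 63029.71540
D_3 = 73303.55901
D_4 = 85252.03913
Terminal value at year 4: TV = D_4×(1+g_2)/(r−g_2) = 87383.34011/0.076 = 1149780.79088
P_0 = D_1/(1+r)^1 + D_2/(1+r)^2 + D_3/(1+r)^3 + D_4/(1+r)^4 + TV/(1+r)^4
    = 49224.15985 + 51996.09256 + 54924.11957 + 58017.03094 + 782466.53568 = 996627.93861

£996627.94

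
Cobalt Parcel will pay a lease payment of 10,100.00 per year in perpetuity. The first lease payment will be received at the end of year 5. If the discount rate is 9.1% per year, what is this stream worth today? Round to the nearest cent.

Value at end of year 4: C / r = 10,100.00 / 0.091 = 110,989.0110
Discount to today: PV = 110,989.0110 / (1 + 0.091)^4 = 110,989.0110 / 1.416769 = 78,339.53

78339.53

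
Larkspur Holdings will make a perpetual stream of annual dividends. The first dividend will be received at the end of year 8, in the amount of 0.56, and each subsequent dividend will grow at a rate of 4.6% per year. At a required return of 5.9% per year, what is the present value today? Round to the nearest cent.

28.84

Value at end of year 7: C₁ / (r − g) = 0.56 / (0.059 − 0.046) = 43.0769
Discount to today: PV = 43.0769 / (1 + 0.059)^7 = 43.0769 / 1.493729 = 28.84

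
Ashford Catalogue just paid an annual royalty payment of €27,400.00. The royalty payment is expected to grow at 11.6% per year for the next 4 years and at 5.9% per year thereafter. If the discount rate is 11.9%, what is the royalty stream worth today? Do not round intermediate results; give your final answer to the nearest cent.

€587312.03

D_1 = 30578.40000
D_2 = 34125.49440
D_3 = 38084.05175
D_4 = 42501.80175
Terminal value at year 4: TV = D_4×(1+g_2)/(r−g_2) = 45009.40806/0.06 = 750156.80095
P_0 = D_1/(1+r)^1 + D_2/(1+r)^2 + D_3/(1+r)^3 + D_4/(1+r)^4 + TV/(1+r)^4
    = 27326.54155 + 27253.28005 + 27180.21496 + 27107.34575 + 478444.65243 = 587312.03473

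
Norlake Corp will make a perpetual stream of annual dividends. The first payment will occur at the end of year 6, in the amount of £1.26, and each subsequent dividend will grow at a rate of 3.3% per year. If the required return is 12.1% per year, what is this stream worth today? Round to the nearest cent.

Value at end of year 5: C₁ / (r − g) = £1.26 / (0.121 − 0.033) = £14.3182
Discount to today: PV = £14.3182 / (1 + 0.121)^5 = £14.3182 / 1.770223 = £8.09

£8.09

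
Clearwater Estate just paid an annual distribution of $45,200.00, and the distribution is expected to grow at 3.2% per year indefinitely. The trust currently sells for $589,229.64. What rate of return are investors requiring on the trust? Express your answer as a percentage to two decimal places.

11.12%

D₁ = $45,200.00 × 1.032 = $46,646.4000
P = D₁/(r − g) ⇒ r = D₁/P + g = $46,646.4000/$589,229.64 + 0.032 = 0.079165 + 0.032 = 0.111165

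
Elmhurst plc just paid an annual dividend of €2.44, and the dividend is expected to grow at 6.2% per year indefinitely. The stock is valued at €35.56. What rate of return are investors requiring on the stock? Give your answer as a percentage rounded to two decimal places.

13.49%

D₁ = €2.44 × 1.062 = €2.5913
P = D₁/(r − g) ⇒ r = D₁/P + g = €2.5913/€35.56 + 0.062 = 0.072871 + 0.062 = 0.134871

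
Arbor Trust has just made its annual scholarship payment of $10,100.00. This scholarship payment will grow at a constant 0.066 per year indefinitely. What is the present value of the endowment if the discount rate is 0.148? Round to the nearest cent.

$131300.00

D₁ = D₀ × (1 + g) = $10,100.00 × 1.066 = $10,766.6000
Growing perpetuity: P = D₁ / (r − g) = $10,766.6000 / (0.148 − 0.066) = $131,300.00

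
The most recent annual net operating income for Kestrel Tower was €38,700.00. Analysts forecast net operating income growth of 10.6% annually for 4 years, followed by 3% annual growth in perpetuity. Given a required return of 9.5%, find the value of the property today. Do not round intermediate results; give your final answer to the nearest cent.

D_1 = 42802.20000
D_2 = 47339.23320
D_3 = 52357.19192
D_4 = 57907.05426
Terminal value at year 4: TV = D_4×(1+g_2)/(r−g_2) = 59644.26589/0.065 = 917604.09062
P_0 = D_1/(1+r)^1 + D_2/(1+r)^2 + D_3/(1+r)^3 + D_4/(1+r)^4 + TV/(1+r)^4
    = 39088.76712 + 39481.43967 + 39878.05687 + 40278.65836 + 638261.81703 = 796988.73905

€796988.74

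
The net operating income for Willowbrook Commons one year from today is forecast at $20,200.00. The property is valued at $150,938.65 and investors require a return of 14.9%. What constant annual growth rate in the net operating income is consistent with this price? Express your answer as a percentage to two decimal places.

1.52%

P = D₁/(r−g) ⇒ g = r − D₁/P = 0.149 − $20,200.00/$150,938.65 = 0.015171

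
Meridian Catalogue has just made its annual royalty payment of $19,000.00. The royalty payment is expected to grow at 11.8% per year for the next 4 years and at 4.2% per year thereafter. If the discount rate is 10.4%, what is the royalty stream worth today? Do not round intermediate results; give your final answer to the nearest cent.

D_1 = 21242.00000
D_2 = 23748.55600
D_3 = 26550.88561
D_4 = 29683.89011
Terminal value at year 4: TV = D_4×(1+g_2)/(r−g_2) = 30930.61349/0.062 = 498880.86281
P_0 = D_1/(1+r)^1 + D_2/(1+r)^2 + D_3/(1+r)^3 + D_4/(1+r)^4 + TV/(1+r)^4
    = 19240.94203 + 19484.93948 + 19732.03111 + 19982.25614 + 335830.82090 = 414270.98966

$414270.99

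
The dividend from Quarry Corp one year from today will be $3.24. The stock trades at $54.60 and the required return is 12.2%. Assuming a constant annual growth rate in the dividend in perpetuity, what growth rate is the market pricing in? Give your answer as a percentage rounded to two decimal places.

P = D₁/(r−g) ⇒ g = r − D₁/P = 0.122 − $3.24/$54.60 = 0.062659

6.27%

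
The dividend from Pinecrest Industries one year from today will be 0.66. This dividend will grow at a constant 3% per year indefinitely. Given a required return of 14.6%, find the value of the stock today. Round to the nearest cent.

5.69

Growing perpetuity: P = D₁ / (r − g) = 0.6600 / (0.146 − 0.03) = 5.69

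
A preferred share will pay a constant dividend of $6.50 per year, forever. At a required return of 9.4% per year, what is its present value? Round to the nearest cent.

$69.15

Level perpetuity: PV = C / r = $6.50 / 0.094 = $69.15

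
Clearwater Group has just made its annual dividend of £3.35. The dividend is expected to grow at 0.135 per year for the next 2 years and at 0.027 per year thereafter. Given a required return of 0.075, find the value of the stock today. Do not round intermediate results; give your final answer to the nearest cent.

D_1 = 3.80225
D_2 = 4.31555
Terminal value at year 2: TV = D_2×(1+g_2)/(r−g_2) = 4.43207/0.048 = 92.33487
P_0 = D_1/(1+r)^1 + D_2/(1+r)^2 + TV/(1+r)^2
    = 3.53698 + 3.73439 + 79.90037 = 87.17174

£87.17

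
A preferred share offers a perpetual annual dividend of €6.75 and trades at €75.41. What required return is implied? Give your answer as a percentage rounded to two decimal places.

P = C/r ⇒ r = C/P = €6.75/€75.41 = 0.089511

8.95%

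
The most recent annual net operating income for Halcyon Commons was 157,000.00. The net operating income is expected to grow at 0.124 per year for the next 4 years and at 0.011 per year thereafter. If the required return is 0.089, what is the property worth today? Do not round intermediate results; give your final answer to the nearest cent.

D_1 = 176468.00000
D_2 = 198350.03200
D_3 = 222945.43597
D_4 = 250590.67003
Terminal value at year 4: TV = D_4×(1+g_2)/(r−g_2) = 253347.16740/0.078 = 3248040.60767
P_0 = D_1/(1+r)^1 + D_2/(1+r)^2 + D_3/(1+r)^3 + D_4/(1+r)^4 + TV/(1+r)^4
    = 162045.91368 + 167254.00090 + 172629.47384 + 178177.71221 + 2309457.26978 = 2989564.37040

2989564.37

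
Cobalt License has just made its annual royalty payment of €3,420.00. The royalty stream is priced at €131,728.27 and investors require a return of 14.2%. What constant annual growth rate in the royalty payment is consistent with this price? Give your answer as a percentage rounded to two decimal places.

P = D₀(1+g)/(r−g) ⇒ P(r−g) = D₀(1+g) ⇒ g(P+D₀) = P·r − D₀
g = (P·r − D₀)/(P + D₀) = (€131,728.27×0.142 − €3,420.00) / (€131,728.27 + €3,420.00) = 0.113101

11.31%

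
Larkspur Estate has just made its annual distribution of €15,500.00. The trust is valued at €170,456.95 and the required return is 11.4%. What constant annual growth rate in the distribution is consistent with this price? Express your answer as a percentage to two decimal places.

P = D₀(1+g)/(r−g) ⇒ P(r−g) = D₀(1+g) ⇒ g(P+D₀) = P·r − D₀
g = (P·r − D₀)/(P + D₀) = (€170,456.95×0.114 − €15,500.00) / (€170,456.95 + €15,500.00) = 0.021145

2.11%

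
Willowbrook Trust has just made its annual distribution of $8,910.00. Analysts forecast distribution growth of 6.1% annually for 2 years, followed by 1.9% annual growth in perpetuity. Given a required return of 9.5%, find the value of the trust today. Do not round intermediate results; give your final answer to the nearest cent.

$129159.35

D_1 = 9453.51000
D_2 = 10030.17411
Terminal value at year 2: TV = D_2×(1+g_2)/(r−g_2) = 10220.74742/0.076 = 134483.51866
P_0 = D_1/(1+r)^1 + D_2/(1+r)^2 + TV/(1+r)^2
    = 8633.34247 + 8365.27521 + 112160.72948 = 129159.34715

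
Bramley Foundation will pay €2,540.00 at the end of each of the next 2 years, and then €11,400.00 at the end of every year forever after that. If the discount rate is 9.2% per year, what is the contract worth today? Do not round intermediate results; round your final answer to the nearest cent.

€108369.50

PV of 2-year annuity: €2,540.00 × [1 − (1+0.092)^−2] / 0.092 = 4456.05066
Perpetuity value at year 2: €11,400.00 / 0.092 = 123913.04348
PV of perpetuity: 123913.04348 / (1+0.092)^2 = 103913.44601
Total PV = 4456.05066 + 103913.44601 = 108369.49667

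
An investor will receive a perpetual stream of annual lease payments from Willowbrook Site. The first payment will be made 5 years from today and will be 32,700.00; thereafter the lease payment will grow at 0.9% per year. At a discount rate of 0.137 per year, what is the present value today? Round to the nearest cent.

Value at end of year 4: C₁ / (r − g) = 32,700.00 / (0.137 − 0.009) = 255,468.7500
Discount to today: PV = 255,468.7500 / (1 + 0.137)^4 = 255,468.7500 / 1.671252 = 152,860.73

152860.73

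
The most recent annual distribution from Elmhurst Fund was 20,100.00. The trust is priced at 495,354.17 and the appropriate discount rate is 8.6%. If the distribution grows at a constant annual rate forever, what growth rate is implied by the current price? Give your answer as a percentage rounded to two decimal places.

P = D₀(1+g)/(r−g) ⇒ P(r−g) = D₀(1+g) ⇒ g(P+D₀) = P·r − D₀
g = (P·r − D₀)/(P + D₀) = (495,354.17×0.086 − 20,100.00) / (495,354.17 + 20,100.00) = 0.043652

4.37%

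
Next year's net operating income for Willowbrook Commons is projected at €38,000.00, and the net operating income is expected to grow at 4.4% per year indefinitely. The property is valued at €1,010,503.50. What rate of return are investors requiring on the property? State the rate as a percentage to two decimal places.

P = D₁/(r − g) ⇒ r = D₁/P + g = €38,000.0000/€1,010,503.50 + 0.044 = 0.037605 + 0.044 = 0.081605

8.16%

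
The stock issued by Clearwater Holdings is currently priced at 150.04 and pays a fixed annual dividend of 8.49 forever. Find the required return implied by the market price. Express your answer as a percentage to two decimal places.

P = C/r ⇒ r = C/P = 8.49/150.04 = 0.056585

5.66%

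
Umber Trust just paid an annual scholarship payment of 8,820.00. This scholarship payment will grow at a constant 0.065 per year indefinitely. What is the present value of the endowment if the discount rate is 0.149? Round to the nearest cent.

D₁ = D₀ × (1 + g) = 8,820.00 × 1.065 = 9,393.3000
Growing perpetuity: P = D₁ / (r − g) = 9,393.3000 / (0.149 − 0.065) = 111,825.00

111825.00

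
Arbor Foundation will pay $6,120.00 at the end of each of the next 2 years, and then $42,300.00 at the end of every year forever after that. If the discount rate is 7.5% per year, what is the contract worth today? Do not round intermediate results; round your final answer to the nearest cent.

$499036.45

PV of 2-year annuity: $6,120.00 × [1 − (1+0.075)^−2] / 0.075 = 10988.85884
Perpetuity value at year 2: $42,300.00 / 0.075 = 564000.00000
PV of perpetuity: 564000.00000 / (1+0.075)^2 = 488047.59329
Total PV = 10988.85884 + 488047.59329 = 499036.45214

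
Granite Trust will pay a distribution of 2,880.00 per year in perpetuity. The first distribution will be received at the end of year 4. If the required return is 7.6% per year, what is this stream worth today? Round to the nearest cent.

30418.80

Value at end of year 3: C / r = 2,880.00 / 0.076 = 37,894.7368
Discount to today: PV = 37,894.7368 / (1 + 0.076)^3 = 37,894.7368 / 1.245767 = 30,418.80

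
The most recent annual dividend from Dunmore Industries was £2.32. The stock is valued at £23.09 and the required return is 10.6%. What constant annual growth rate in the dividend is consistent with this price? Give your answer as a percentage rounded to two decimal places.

0.50%

P = D₀(1+g)/(r−g) ⇒ P(r−g) = D₀(1+g) ⇒ g(P+D₀) = P·r − D₀
g = (P·r − D₀)/(P + D₀) = (£23.09×0.106 − £2.32) / (£23.09 + £2.32) = 0.005019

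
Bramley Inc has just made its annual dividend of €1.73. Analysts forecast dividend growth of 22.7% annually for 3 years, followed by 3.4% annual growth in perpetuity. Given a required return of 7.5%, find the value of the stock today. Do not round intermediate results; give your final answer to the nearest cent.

€71.68

D_1 = 2.12271
D_2 = 2.60457
D_3 = 3.19580
Terminal value at year 3: TV = D_3×(1+g_2)/(r−g_2) = 3.30446/0.041 = 80.59655
P_0 = D_1/(1+r)^1 + D_2/(1+r)^2 + D_3/(1+r)^3 + TV/(1+r)^3
    = 1.97461 + 2.25382 + 2.57249 + 64.87705 = 71.67797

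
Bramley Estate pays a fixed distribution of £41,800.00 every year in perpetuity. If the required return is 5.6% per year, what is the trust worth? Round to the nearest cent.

Level perpetuity: PV = C / r = £41,800.00 / 0.056 = £746,428.57

£746428.57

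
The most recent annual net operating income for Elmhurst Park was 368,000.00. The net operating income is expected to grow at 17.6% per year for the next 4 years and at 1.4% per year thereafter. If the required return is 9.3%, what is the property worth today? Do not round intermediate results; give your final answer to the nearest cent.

8103542.56

D_1 = 432768.00000
D_2 = 508935.16800
D_3 = 598507.75757
D_4 = 703845.12290
Terminal value at year 4: TV = D_4×(1+g_2)/(r−g_2) = 713698.95462/0.079 = 9034163.98254
P_0 = D_1/(1+r)^1 + D_2/(1+r)^2 + D_3/(1+r)^3 + D_4/(1+r)^4 + TV/(1+r)^4
    = 395945.10522 + 426012.29985 + 458362.73067 + 493169.78158 + 6330052.63950 = 8103542.55681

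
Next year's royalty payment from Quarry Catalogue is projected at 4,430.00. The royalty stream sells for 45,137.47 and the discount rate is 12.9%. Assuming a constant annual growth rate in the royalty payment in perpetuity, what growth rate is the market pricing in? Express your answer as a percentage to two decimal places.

3.09%

P = D₁/(r−g) ⇒ g = r − D₁/P = 0.129 − 4,430.00/45,137.47 = 0.030855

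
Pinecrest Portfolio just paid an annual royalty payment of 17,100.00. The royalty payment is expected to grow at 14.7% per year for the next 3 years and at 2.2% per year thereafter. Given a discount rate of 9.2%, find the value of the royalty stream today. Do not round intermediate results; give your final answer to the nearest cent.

345958.52

D_1 = 19613.70000
D_2 = 22496.91390
D_3 = 25803.96024
Terminal value at year 3: TV = D_3×(1+g_2)/(r−g_2) = 26371.64737/0.07 = 376737.81955
P_0 = D_1/(1+r)^1 + D_2/(1+r)^2 + D_3/(1+r)^3 + TV/(1+r)^3
    = 17961.26374 + 18865.90614 + 19816.11204 + 289315.23572 = 345958.51764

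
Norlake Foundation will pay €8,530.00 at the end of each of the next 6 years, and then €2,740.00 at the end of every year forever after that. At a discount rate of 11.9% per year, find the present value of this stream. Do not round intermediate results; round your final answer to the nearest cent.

€46897.83

PV of 6-year annuity: €8,530.00 × [1 − (1+0.119)^−6] / 0.119 = 35169.85532
Perpetuity value at year 6: €2,740.00 / 0.119 = 23025.21008
PV of perpetuity: 23025.21008 / (1+0.119)^6 = 11727.97637
Total PV = 35169.85532 + 11727.97637 = 46897.83169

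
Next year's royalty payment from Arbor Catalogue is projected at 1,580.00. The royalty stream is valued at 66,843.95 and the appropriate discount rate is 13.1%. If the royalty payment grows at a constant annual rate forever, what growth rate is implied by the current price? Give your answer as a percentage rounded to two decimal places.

P = D₁/(r−g) ⇒ g = r − D₁/P = 0.131 − 1,580.00/66,843.95 = 0.107363

10.74%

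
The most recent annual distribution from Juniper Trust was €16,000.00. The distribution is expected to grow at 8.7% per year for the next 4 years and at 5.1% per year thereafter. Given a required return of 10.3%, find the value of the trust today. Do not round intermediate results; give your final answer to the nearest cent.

€366737.51

D_1 = 17392.00000
D_2 = 18905.10400
D_3 = 20549.84805
D_4 = 22337.68483
Terminal value at year 4: TV = D_4×(1+g_2)/(r−g_2) = 23476.90675/0.052 = 451478.97605
P_0 = D_1/(1+r)^1 + D_2/(1+r)^2 + D_3/(1+r)^3 + D_4/(1+r)^4 + TV/(1+r)^4
    = 15767.90571 + 15539.17816 + 15313.76850 + 15091.62861 + 305025.03219 = 366737.51318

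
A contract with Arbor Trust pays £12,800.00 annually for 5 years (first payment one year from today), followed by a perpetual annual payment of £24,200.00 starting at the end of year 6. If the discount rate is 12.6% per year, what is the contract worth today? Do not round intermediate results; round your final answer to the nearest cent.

PV of 5-year annuity: £12,800.00 × [1 − (1+0.126)^−5] / 0.126 = 45463.44943
Perpetuity value at year 5: £24,200.00 / 0.126 = 192063.49206
PV of perpetuity: 192063.49206 / (1+0.126)^5 = 106109.15799
Total PV = 45463.44943 + 106109.15799 = 151572.60742

£151572.61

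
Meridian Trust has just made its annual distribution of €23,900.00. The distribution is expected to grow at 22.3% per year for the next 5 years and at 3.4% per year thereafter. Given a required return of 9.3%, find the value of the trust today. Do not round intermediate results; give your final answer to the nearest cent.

D_1 = 29229.70000
D_2 = 35747.92310
D_3 = 43719.70995
D_4 = 53469.20527
D_5 = 65392.83805
Terminal value at year 5: TV = D_5×(1+g_2)/(r−g_2) = 67616.19454/0.059 = 1146037.19558
P_0 = D_1/(1+r)^1 + D_2/(1+r)^2 + D_3/(1+r)^3 + D_4/(1+r)^4 + D_5/(1+r)^5 + TV/(1+r)^5
    = 26742.63495 + 29923.36921 + 33482.41586 + 37464.77091 + 41920.78209 + 734679.46912 = 904213.44213

€904213.44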